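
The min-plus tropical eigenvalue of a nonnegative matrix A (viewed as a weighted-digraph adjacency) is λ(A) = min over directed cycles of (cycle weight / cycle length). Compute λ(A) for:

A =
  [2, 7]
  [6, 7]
λ(A) = 2

Enumerate directed cycles and compute their means (weight / length). Sample:
  cycle 0 → 0: weight = 2, length = 1, mean = 2/1 ≈ 2.000
  cycle 1 → 1: weight = 7, length = 1, mean = 7/1 ≈ 7.000
  cycle 0 → 1 → 0: weight = 13, length = 2, mean = 13/2 ≈ 6.500
  cycle 1 → 0 → 1: weight = 13, length = 2, mean = 13/2 ≈ 6.500
Minimum mean = 2.000, attained e.g. along the cycle 0 → 0 with weight 2 and length 1. So λ(A) = 2/1 = 2.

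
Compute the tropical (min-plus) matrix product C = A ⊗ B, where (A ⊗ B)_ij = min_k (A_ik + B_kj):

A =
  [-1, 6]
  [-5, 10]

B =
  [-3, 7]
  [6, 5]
A ⊗ B =
  [-4, 6]
  [-8, 2]

Apply the min-plus product entry-by-entry:
  C[0][0] = min over k of (A[0][0] + B[0][0] = -1 + -3 = -4, A[0][1] + B[1][0] = 6 + 6 = 12) = -4 (attained at k = 0)
  C[0][1] = min over k of (A[0][0] + B[0][1] = -1 + 7 = 6, A[0][1] + B[1][1] = 6 + 5 = 11) = 6 (attained at k = 0)
  C[1][0] = min over k of (A[1][0] + B[0][0] = -5 + -3 = -8, A[1][1] + B[1][0] = 10 + 6 = 16) = -8 (attained at k = 0)
  C[1][1] = min over k of (A[1][0] + B[0][1] = -5 + 7 = 2, A[1][1] + B[1][1] = 10 + 5 = 15) = 2 (attained at k = 0)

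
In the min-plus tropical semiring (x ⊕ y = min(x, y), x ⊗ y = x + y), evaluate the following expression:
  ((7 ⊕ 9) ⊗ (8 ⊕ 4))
((7 ⊕ 9) ⊗ (8 ⊕ 4)) = 11

Expand innermost to outermost. Recall ⊕ takes the minimum of its arguments and ⊗ takes their sum. Working out the expression ((7 ⊕ 9) ⊗ (8 ⊕ 4)) gives 11.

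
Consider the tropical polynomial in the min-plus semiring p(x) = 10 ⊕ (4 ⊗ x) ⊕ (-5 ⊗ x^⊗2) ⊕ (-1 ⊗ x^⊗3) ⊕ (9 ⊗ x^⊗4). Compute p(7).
p(7) = 9

A tropical monomial a ⊗ x^⊗i evaluates to a + i · x. Evaluating each term at x = 7:
  Term 0 contributes 10 + 0 · 7 = 10
  Term 1 contributes 4 + 1 · 7 = 11
  Term 2 contributes -5 + 2 · 7 = 9
  Term 3 contributes -1 + 3 · 7 = 20
  Term 4 contributes 9 + 4 · 7 = 37
p(7) = ⊕ of these = min[10, 11, 9, 20, 37] = 9.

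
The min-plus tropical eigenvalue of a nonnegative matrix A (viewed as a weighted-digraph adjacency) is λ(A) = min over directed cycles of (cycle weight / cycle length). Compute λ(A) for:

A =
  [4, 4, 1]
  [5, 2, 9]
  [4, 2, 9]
λ(A) = 2

Enumerate directed cycles and compute their means (weight / length). Sample:
  cycle 0 → 0: weight = 4, length = 1, mean = 4/1 ≈ 4.000
  cycle 1 → 1: weight = 2, length = 1, mean = 2/1 ≈ 2.000
  cycle 2 → 2: weight = 9, length = 1, mean = 9/1 ≈ 9.000
  cycle 0 → 1 → 0: weight = 9, length = 2, mean = 9/2 ≈ 4.500
  cycle 0 → 2 → 0: weight = 5, length = 2, mean = 5/2 ≈ 2.500
  cycle 1 → 0 → 1: weight = 9, length = 2, mean = 9/2 ≈ 4.500
Minimum mean = 2.000, attained e.g. along the cycle 1 → 1 with weight 2 and length 1. So λ(A) = 2/1 = 2.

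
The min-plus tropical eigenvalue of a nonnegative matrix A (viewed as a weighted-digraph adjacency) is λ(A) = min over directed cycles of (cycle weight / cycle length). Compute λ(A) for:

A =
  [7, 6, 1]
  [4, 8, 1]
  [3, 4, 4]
λ(A) = 2

Enumerate directed cycles and compute their means (weight / length). Sample:
  cycle 0 → 0: weight = 7, length = 1, mean = 7/1 ≈ 7.000
  cycle 1 → 1: weight = 8, length = 1, mean = 8/1 ≈ 8.000
  cycle 2 → 2: weight = 4, length = 1, mean = 4/1 ≈ 4.000
  cycle 0 → 1 → 0: weight = 10, length = 2, mean = 10/2 ≈ 5.000
  cycle 0 → 2 → 0: weight = 4, length = 2, mean = 4/2 ≈ 2.000
  cycle 1 → 0 → 1: weight = 10, length = 2, mean = 10/2 ≈ 5.000
Minimum mean = 2.000, attained e.g. along the cycle 0 → 2 → 0 with weight 4 and length 2. So λ(A) = 4/2 = 2.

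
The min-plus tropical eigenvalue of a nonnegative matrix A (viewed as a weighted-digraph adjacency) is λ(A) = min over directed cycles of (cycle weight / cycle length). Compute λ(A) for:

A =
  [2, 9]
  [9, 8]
λ(A) = 2

Enumerate directed cycles and compute their means (weight / length). Sample:
  cycle 0 → 0: weight = 2, length = 1, mean = 2/1 ≈ 2.000
  cycle 1 → 1: weight = 8, length = 1, mean = 8/1 ≈ 8.000
  cycle 0 → 1 → 0: weight = 18, length = 2, mean = 18/2 ≈ 9.000
  cycle 1 → 0 → 1: weight = 18, length = 2, mean = 18/2 ≈ 9.000
Minimum mean = 2.000, attained e.g. along the cycle 0 → 0 with weight 2 and length 1. So λ(A) = 2/1 = 2.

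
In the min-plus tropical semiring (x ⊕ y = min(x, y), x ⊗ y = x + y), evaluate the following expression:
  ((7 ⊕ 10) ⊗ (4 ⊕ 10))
((7 ⊕ 10) ⊗ (4 ⊕ 10)) = 11

Expand innermost to outermost. Recall ⊕ takes the minimum of its arguments and ⊗ takes their sum. Working out the expression ((7 ⊕ 10) ⊗ (4 ⊕ 10)) gives 11.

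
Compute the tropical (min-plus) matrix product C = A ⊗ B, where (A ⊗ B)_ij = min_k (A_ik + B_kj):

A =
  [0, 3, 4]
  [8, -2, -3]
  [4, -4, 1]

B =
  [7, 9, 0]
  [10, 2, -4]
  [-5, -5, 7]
A ⊗ B =
  [-1, -1, -1]
  [-8, -8, -6]
  [-4, -4, -8]

Apply the min-plus product entry-by-entry:
  C[0][0] = min over k of (A[0][0] + B[0][0] = 0 + 7 = 7, A[0][1] + B[1][0] = 3 + 10 = 13, A[0][2] + B[2][0] = 4 + -5 = -1) = -1 (attained at k = 2)
  C[0][1] = min over k of (A[0][0] + B[0][1] = 0 + 9 = 9, A[0][1] + B[1][1] = 3 + 2 = 5, A[0][2] + B[2][1] = 4 + -5 = -1) = -1 (attained at k = 2)
  C[0][2] = min over k of (A[0][0] + B[0][2] = 0 + 0 = 0, A[0][1] + B[1][2] = 3 + -4 = -1, A[0][2] + B[2][2] = 4 + 7 = 11) = -1 (attained at k = 1)
  C[1][0] = min over k of (A[1][0] + B[0][0] = 8 + 7 = 15, A[1][1] + B[1][0] = -2 + 10 = 8, A[1][2] + B[2][0] = -3 + -5 = -8) = -8 (attained at k = 2)
  C[1][1] = min over k of (A[1][0] + B[0][1] = 8 + 9 = 17, A[1][1] + B[1][1] = -2 + 2 = 0, A[1][2] + B[2][1] = -3 + -5 = -8) = -8 (attained at k = 2)
  C[1][2] = min over k of (A[1][0] + B[0][2] = 8 + 0 = 8, A[1][1] + B[1][2] = -2 + -4 = -6, A[1][2] + B[2][2] = -3 + 7 = 4) = -6 (attained at k = 1)
  C[2][0] = min over k of (A[2][0] + B[0][0] = 4 + 7 = 11, A[2][1] + B[1][0] = -4 + 10 = 6, A[2][2] + B[2][0] = 1 + -5 = -4) = -4 (attained at k = 2)
  C[2][1] = min over k of (A[2][0] + B[0][1] = 4 + 9 = 13, A[2][1] + B[1][1] = -4 + 2 = -2, A[2][2] + B[2][1] = 1 + -5 = -4) = -4 (attained at k = 2)
  C[2][2] = min over k of (A[2][0] + B[0][2] = 4 + 0 = 4, A[2][1] + B[1][2] = -4 + -4 = -8, A[2][2] + B[2][2] = 1 + 7 = 8) = -8 (attained at k = 1)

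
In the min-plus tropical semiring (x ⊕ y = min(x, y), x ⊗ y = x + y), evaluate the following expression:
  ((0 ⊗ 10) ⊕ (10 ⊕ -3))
((0 ⊗ 10) ⊕ (10 ⊕ -3)) = -3

Expand innermost to outermost. Recall ⊕ takes the minimum of its arguments and ⊗ takes their sum. Working out the expression ((0 ⊗ 10) ⊕ (10 ⊕ -3)) gives -3.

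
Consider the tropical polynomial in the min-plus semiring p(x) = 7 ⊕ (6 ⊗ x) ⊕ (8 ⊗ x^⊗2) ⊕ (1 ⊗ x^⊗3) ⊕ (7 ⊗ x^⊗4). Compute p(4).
p(4) = 7

A tropical monomial a ⊗ x^⊗i evaluates to a + i · x. Evaluating each term at x = 4:
  Term 0 contributes 7 + 0 · 4 = 7
  Term 1 contributes 6 + 1 · 4 = 10
  Term 2 contributes 8 + 2 · 4 = 16
  Term 3 contributes 1 + 3 · 4 = 13
  Term 4 contributes 7 + 4 · 4 = 23
p(4) = ⊕ of these = min[7, 10, 16, 13, 23] = 7.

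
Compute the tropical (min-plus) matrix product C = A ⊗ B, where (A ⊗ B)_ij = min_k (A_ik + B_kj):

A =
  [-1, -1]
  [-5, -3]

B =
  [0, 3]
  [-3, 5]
A ⊗ B =
  [-4, 2]
  [-6, -2]

Apply the min-plus product entry-by-entry:
  C[0][0] = min over k of (A[0][0] + B[0][0] = -1 + 0 = -1, A[0][1] + B[1][0] = -1 + -3 = -4) = -4 (attained at k = 1)
  C[0][1] = min over k of (A[0][0] + B[0][1] = -1 + 3 = 2, A[0][1] + B[1][1] = -1 + 5 = 4) = 2 (attained at k = 0)
  C[1][0] = min over k of (A[1][0] + B[0][0] = -5 + 0 = -5, A[1][1] + B[1][0] = -3 + -3 = -6) = -6 (attained at k = 1)
  C[1][1] = min over k of (A[1][0] + B[0][1] = -5 + 3 = -2, A[1][1] + B[1][1] = -3 + 5 = 2) = -2 (attained at k = 0)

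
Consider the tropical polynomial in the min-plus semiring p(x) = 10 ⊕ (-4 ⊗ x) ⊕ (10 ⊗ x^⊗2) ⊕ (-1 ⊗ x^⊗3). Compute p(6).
p(6) = 2

A tropical monomial a ⊗ x^⊗i evaluates to a + i · x. Evaluating each term at x = 6:
  Term 0 contributes 10 + 0 · 6 = 10
  Term 1 contributes -4 + 1 · 6 = 2
  Term 2 contributes 10 + 2 · 6 = 22
  Term 3 contributes -1 + 3 · 6 = 17
p(6) = ⊕ of these = min[10, 2, 22, 17] = 2.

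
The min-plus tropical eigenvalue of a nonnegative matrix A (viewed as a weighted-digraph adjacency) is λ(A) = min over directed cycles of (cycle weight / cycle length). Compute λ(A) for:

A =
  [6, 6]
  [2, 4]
λ(A) = 4

Enumerate directed cycles and compute their means (weight / length). Sample:
  cycle 0 → 0: weight = 6, length = 1, mean = 6/1 ≈ 6.000
  cycle 1 → 1: weight = 4, length = 1, mean = 4/1 ≈ 4.000
  cycle 0 → 1 → 0: weight = 8, length = 2, mean = 8/2 ≈ 4.000
  cycle 1 → 0 → 1: weight = 8, length = 2, mean = 8/2 ≈ 4.000
Minimum mean = 4.000, attained e.g. along the cycle 1 → 1 with weight 4 and length 1. So λ(A) = 4/1 = 4.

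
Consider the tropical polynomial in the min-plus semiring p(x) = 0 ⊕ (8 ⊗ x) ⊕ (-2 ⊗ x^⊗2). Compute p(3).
p(3) = 0

A tropical monomial a ⊗ x^⊗i evaluates to a + i · x. Evaluating each term at x = 3:
  Term 0 contributes 0 + 0 · 3 = 0
  Term 1 contributes 8 + 1 · 3 = 11
  Term 2 contributes -2 + 2 · 3 = 4
p(3) = ⊕ of these = min[0, 11, 4] = 0.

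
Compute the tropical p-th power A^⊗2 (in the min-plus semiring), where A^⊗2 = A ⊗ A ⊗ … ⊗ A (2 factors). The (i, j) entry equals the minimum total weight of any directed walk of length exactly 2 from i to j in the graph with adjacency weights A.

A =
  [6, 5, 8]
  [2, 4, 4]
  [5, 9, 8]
A^⊗2 =
  [7, 9, 9]
  [6, 7, 8]
  [11, 10, 13]

Each entry (A^⊗2)_ij equals the minimum over all length-2 walks i = v_0 → v_1 → … → v_2 = j of Σ_t A[v_t][v_{t+1}]. For example, for (i, j) = (0, 2) we minimise over 3 possible intermediate vertex sequences; the minimum is 9, attained along the walk 0 → 1 → 2.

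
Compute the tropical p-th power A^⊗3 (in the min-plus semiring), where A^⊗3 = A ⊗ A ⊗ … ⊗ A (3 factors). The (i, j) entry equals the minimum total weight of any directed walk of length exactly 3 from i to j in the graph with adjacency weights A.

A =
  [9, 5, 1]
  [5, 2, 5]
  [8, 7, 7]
A^⊗3 =
  [12, 9, 10]
  [9, 6, 8]
  [14, 11, 13]

Each entry (A^⊗3)_ij equals the minimum over all length-3 walks i = v_0 → v_1 → … → v_3 = j of Σ_t A[v_t][v_{t+1}]. For example, for (i, j) = (0, 2) we minimise over 9 possible intermediate vertex sequences; the minimum is 10, attained along the walk 0 → 2 → 0 → 2.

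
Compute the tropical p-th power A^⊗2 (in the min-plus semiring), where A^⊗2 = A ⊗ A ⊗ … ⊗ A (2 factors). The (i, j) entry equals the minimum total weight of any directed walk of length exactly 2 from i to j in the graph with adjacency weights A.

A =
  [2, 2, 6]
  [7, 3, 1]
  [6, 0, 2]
A^⊗2 =
  [4, 4, 3]
  [7, 1, 3]
  [7, 2, 1]

Each entry (A^⊗2)_ij equals the minimum over all length-2 walks i = v_0 → v_1 → … → v_2 = j of Σ_t A[v_t][v_{t+1}]. For example, for (i, j) = (0, 2) we minimise over 3 possible intermediate vertex sequences; the minimum is 3, attained along the walk 0 → 1 → 2.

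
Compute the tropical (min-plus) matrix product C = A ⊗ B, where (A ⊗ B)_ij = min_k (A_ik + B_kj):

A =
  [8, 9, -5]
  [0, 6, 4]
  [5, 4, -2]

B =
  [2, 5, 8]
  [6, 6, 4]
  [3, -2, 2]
A ⊗ B =
  [-2, -7, -3]
  [2, 2, 6]
  [1, -4, 0]

Apply the min-plus product entry-by-entry:
  C[0][0] = min over k of (A[0][0] + B[0][0] = 8 + 2 = 10, A[0][1] + B[1][0] = 9 + 6 = 15, A[0][2] + B[2][0] = -5 + 3 = -2) = -2 (attained at k = 2)
  C[0][1] = min over k of (A[0][0] + B[0][1] = 8 + 5 = 13, A[0][1] + B[1][1] = 9 + 6 = 15, A[0][2] + B[2][1] = -5 + -2 = -7) = -7 (attained at k = 2)
  C[0][2] = min over k of (A[0][0] + B[0][2] = 8 + 8 = 16, A[0][1] + B[1][2] = 9 + 4 = 13, A[0][2] + B[2][2] = -5 + 2 = -3) = -3 (attained at k = 2)
  C[1][0] = min over k of (A[1][0] + B[0][0] = 0 + 2 = 2, A[1][1] + B[1][0] = 6 + 6 = 12, A[1][2] + B[2][0] = 4 + 3 = 7) = 2 (attained at k = 0)
  C[1][1] = min over k of (A[1][0] + B[0][1] = 0 + 5 = 5, A[1][1] + B[1][1] = 6 + 6 = 12, A[1][2] + B[2][1] = 4 + -2 = 2) = 2 (attained at k = 2)
  C[1][2] = min over k of (A[1][0] + B[0][2] = 0 + 8 = 8, A[1][1] + B[1][2] = 6 + 4 = 10, A[1][2] + B[2][2] = 4 + 2 = 6) = 6 (attained at k = 2)
  C[2][0] = min over k of (A[2][0] + B[0][0] = 5 + 2 = 7, A[2][1] + B[1][0] = 4 + 6 = 10, A[2][2] + B[2][0] = -2 + 3 = 1) = 1 (attained at k = 2)
  C[2][1] = min over k of (A[2][0] + B[0][1] = 5 + 5 = 10, A[2][1] + B[1][1] = 4 + 6 = 10, A[2][2] + B[2][1] = -2 + -2 = -4) = -4 (attained at k = 2)
  C[2][2] = min over k of (A[2][0] + B[0][2] = 5 + 8 = 13, A[2][1] + B[1][2] = 4 + 4 = 8, A[2][2] + B[2][2] = -2 + 2 = 0) = 0 (attained at k = 2)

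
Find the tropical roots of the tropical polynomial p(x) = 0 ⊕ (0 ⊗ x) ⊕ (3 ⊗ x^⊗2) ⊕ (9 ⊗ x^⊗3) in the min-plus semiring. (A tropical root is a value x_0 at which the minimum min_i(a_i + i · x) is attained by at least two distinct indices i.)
Roots: {-6, -3, 0}

Each tropical root is a break point of the lower envelope of the lines y = a_i + i · x (there are 4 lines, with slopes 0, 1, ..., 3). Only the lines that attain the minimum somewhere contribute to roots; other lines are dominated. Here the surviving (envelope) indices are i = 3, i = 2, i = 1, i = 0.
Intersections between consecutive envelope lines give the roots: for adjacent envelope indices i < j the intersection is x = (a_i − a_j) / (j − i). Reading off the sorted break points: {-6, -3, 0}.
Verification: at each break x_0, at least two indices attain the minimum of min_i(a_i + i · x_0).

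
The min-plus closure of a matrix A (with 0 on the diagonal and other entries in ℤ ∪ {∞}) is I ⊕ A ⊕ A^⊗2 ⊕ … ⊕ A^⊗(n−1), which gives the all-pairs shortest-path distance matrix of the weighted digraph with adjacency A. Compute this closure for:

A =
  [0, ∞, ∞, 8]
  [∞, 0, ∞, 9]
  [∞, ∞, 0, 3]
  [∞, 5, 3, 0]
Closure =
  [0, 13, 11, 8]
  [∞, 0, 12, 9]
  [∞, 8, 0, 3]
  [∞, 5, 3, 0]

This is the Floyd-Warshall all-pairs shortest-path computation. For each intermediate vertex k = 0, 1, …, 3, update dist[i][j] ← min(dist[i][j], dist[i][k] + dist[k][j]). The final matrix gives, for each (i, j), the minimum total weight of any directed path from i to j (possibly empty when i = j).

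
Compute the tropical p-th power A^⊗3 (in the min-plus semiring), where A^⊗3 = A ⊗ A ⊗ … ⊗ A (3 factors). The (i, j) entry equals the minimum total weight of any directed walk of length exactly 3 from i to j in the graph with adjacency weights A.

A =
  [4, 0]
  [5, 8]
A^⊗3 =
  [9, 5]
  [10, 9]

Each entry (A^⊗3)_ij equals the minimum over all length-3 walks i = v_0 → v_1 → … → v_3 = j of Σ_t A[v_t][v_{t+1}]. For example, for (i, j) = (0, 1) we minimise over 4 possible intermediate vertex sequences; the minimum is 5, attained along the walk 0 → 1 → 0 → 1.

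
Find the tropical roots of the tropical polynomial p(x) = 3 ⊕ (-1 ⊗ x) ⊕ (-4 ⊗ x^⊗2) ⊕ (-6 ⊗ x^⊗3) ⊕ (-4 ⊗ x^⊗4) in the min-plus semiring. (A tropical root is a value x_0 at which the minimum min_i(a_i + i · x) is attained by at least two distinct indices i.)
Roots: {-2, 2, 3, 4}

Each tropical root is a break point of the lower envelope of the lines y = a_i + i · x (there are 5 lines, with slopes 0, 1, ..., 4). Only the lines that attain the minimum somewhere contribute to roots; other lines are dominated. Here the surviving (envelope) indices are i = 4, i = 3, i = 2, i = 1, i = 0.
Intersections between consecutive envelope lines give the roots: for adjacent envelope indices i < j the intersection is x = (a_i − a_j) / (j − i). Reading off the sorted break points: {-2, 2, 3, 4}.
Verification: at each break x_0, at least two indices attain the minimum of min_i(a_i + i · x_0).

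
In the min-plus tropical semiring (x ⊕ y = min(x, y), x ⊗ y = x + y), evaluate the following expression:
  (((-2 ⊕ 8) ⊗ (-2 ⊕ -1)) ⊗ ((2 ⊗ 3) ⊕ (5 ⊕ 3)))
(((-2 ⊕ 8) ⊗ (-2 ⊕ -1)) ⊗ ((2 ⊗ 3) ⊕ (5 ⊕ 3))) = -1

Expand innermost to outermost. Recall ⊕ takes the minimum of its arguments and ⊗ takes their sum. Working out the expression (((-2 ⊕ 8) ⊗ (-2 ⊕ -1)) ⊗ ((2 ⊗ 3) ⊕ (5 ⊕ 3))) gives -1.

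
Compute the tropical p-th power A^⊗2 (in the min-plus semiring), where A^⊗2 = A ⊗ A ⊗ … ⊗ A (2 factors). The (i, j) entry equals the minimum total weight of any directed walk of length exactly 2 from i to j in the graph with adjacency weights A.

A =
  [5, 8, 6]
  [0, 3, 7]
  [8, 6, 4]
A^⊗2 =
  [8, 11, 10]
  [3, 6, 6]
  [6, 9, 8]

Each entry (A^⊗2)_ij equals the minimum over all length-2 walks i = v_0 → v_1 → … → v_2 = j of Σ_t A[v_t][v_{t+1}]. For example, for (i, j) = (0, 2) we minimise over 3 possible intermediate vertex sequences; the minimum is 10, attained along the walk 0 → 2 → 2.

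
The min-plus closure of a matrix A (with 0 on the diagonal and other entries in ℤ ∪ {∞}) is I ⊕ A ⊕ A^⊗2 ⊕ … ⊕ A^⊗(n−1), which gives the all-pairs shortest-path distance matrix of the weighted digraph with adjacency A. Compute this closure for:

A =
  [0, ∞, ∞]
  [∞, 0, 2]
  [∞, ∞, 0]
Closure =
  [0, ∞, ∞]
  [∞, 0, 2]
  [∞, ∞, 0]

This is the Floyd-Warshall all-pairs shortest-path computation. For each intermediate vertex k = 0, 1, …, 2, update dist[i][j] ← min(dist[i][j], dist[i][k] + dist[k][j]). The final matrix gives, for each (i, j), the minimum total weight of any directed path from i to j (possibly empty when i = j).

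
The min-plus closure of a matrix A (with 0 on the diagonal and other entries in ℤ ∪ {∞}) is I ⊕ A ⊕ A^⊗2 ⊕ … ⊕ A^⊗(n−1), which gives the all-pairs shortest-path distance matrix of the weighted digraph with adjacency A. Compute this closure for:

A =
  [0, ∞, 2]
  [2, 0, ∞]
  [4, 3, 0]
Closure =
  [0, 5, 2]
  [2, 0, 4]
  [4, 3, 0]

This is the Floyd-Warshall all-pairs shortest-path computation. For each intermediate vertex k = 0, 1, …, 2, update dist[i][j] ← min(dist[i][j], dist[i][k] + dist[k][j]). The final matrix gives, for each (i, j), the minimum total weight of any directed path from i to j (possibly empty when i = j).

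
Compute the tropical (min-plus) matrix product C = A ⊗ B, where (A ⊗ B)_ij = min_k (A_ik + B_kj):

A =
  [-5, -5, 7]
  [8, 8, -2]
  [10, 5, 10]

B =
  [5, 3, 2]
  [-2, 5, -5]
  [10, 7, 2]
A ⊗ B =
  [-7, -2, -10]
  [6, 5, 0]
  [3, 10, 0]

Apply the min-plus product entry-by-entry:
  C[0][0] = min over k of (A[0][0] + B[0][0] = -5 + 5 = 0, A[0][1] + B[1][0] = -5 + -2 = -7, A[0][2] + B[2][0] = 7 + 10 = 17) = -7 (attained at k = 1)
  C[0][1] = min over k of (A[0][0] + B[0][1] = -5 + 3 = -2, A[0][1] + B[1][1] = -5 + 5 = 0, A[0][2] + B[2][1] = 7 + 7 = 14) = -2 (attained at k = 0)
  C[0][2] = min over k of (A[0][0] + B[0][2] = -5 + 2 = -3, A[0][1] + B[1][2] = -5 + -5 = -10, A[0][2] + B[2][2] = 7 + 2 = 9) = -10 (attained at k = 1)
  C[1][0] = min over k of (A[1][0] + B[0][0] = 8 + 5 = 13, A[1][1] + B[1][0] = 8 + -2 = 6, A[1][2] + B[2][0] = -2 + 10 = 8) = 6 (attained at k = 1)
  C[1][1] = min over k of (A[1][0] + B[0][1] = 8 + 3 = 11, A[1][1] + B[1][1] = 8 + 5 = 13, A[1][2] + B[2][1] = -2 + 7 = 5) = 5 (attained at k = 2)
  C[1][2] = min over k of (A[1][0] + B[0][2] = 8 + 2 = 10, A[1][1] + B[1][2] = 8 + -5 = 3, A[1][2] + B[2][2] = -2 + 2 = 0) = 0 (attained at k = 2)
  C[2][0] = min over k of (A[2][0] + B[0][0] = 10 + 5 = 15, A[2][1] + B[1][0] = 5 + -2 = 3, A[2][2] + B[2][0] = 10 + 10 = 20) = 3 (attained at k = 1)
  C[2][1] = min over k of (A[2][0] + B[0][1] = 10 + 3 = 13, A[2][1] + B[1][1] = 5 + 5 = 10, A[2][2] + B[2][1] = 10 + 7 = 17) = 10 (attained at k = 1)
  C[2][2] = min over k of (A[2][0] + B[0][2] = 10 + 2 = 12, A[2][1] + B[1][2] = 5 + -5 = 0, A[2][2] + B[2][2] = 10 + 2 = 12) = 0 (attained at k = 1)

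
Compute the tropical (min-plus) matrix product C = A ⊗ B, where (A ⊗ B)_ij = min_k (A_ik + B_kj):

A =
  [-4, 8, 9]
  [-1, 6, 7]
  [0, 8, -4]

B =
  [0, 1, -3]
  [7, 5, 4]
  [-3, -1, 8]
A ⊗ B =
  [-4, -3, -7]
  [-1, 0, -4]
  [-7, -5, -3]

Apply the min-plus product entry-by-entry:
  C[0][0] = min over k of (A[0][0] + B[0][0] = -4 + 0 = -4, A[0][1] + B[1][0] = 8 + 7 = 15, A[0][2] + B[2][0] = 9 + -3 = 6) = -4 (attained at k = 0)
  C[0][1] = min over k of (A[0][0] + B[0][1] = -4 + 1 = -3, A[0][1] + B[1][1] = 8 + 5 = 13, A[0][2] + B[2][1] = 9 + -1 = 8) = -3 (attained at k = 0)
  C[0][2] = min over k of (A[0][0] + B[0][2] = -4 + -3 = -7, A[0][1] + B[1][2] = 8 + 4 = 12, A[0][2] + B[2][2] = 9 + 8 = 17) = -7 (attained at k = 0)
  C[1][0] = min over k of (A[1][0] + B[0][0] = -1 + 0 = -1, A[1][1] + B[1][0] = 6 + 7 = 13, A[1][2] + B[2][0] = 7 + -3 = 4) = -1 (attained at k = 0)
  C[1][1] = min over k of (A[1][0] + B[0][1] = -1 + 1 = 0, A[1][1] + B[1][1] = 6 + 5 = 11, A[1][2] + B[2][1] = 7 + -1 = 6) = 0 (attained at k = 0)
  C[1][2] = min over k of (A[1][0] + B[0][2] = -1 + -3 = -4, A[1][1] + B[1][2] = 6 + 4 = 10, A[1][2] + B[2][2] = 7 + 8 = 15) = -4 (attained at k = 0)
  C[2][0] = min over k of (A[2][0] + B[0][0] = 0 + 0 = 0, A[2][1] + B[1][0] = 8 + 7 = 15, A[2][2] + B[2][0] = -4 + -3 = -7) = -7 (attained at k = 2)
  C[2][1] = min over k of (A[2][0] + B[0][1] = 0 + 1 = 1, A[2][1] + B[1][1] = 8 + 5 = 13, A[2][2] + B[2][1] = -4 + -1 = -5) = -5 (attained at k = 2)
  C[2][2] = min over k of (A[2][0] + B[0][2] = 0 + -3 = -3, A[2][1] + B[1][2] = 8 + 4 = 12, A[2][2] + B[2][2] = -4 + 8 = 4) = -3 (attained at k = 0)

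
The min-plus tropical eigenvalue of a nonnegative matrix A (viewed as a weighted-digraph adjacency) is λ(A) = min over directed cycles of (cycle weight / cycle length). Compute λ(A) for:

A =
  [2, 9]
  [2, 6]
λ(A) = 2

Enumerate directed cycles and compute their means (weight / length). Sample:
  cycle 0 → 0: weight = 2, length = 1, mean = 2/1 ≈ 2.000
  cycle 1 → 1: weight = 6, length = 1, mean = 6/1 ≈ 6.000
  cycle 0 → 1 → 0: weight = 11, length = 2, mean = 11/2 ≈ 5.500
  cycle 1 → 0 → 1: weight = 11, length = 2, mean = 11/2 ≈ 5.500
Minimum mean = 2.000, attained e.g. along the cycle 0 → 0 with weight 2 and length 1. So λ(A) = 2/1 = 2.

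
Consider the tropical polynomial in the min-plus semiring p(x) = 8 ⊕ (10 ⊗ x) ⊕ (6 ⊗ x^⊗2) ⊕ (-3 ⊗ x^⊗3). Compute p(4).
p(4) = 8

A tropical monomial a ⊗ x^⊗i evaluates to a + i · x. Evaluating each term at x = 4:
  Term 0 contributes 8 + 0 · 4 = 8
  Term 1 contributes 10 + 1 · 4 = 14
  Term 2 contributes 6 + 2 · 4 = 14
  Term 3 contributes -3 + 3 · 4 = 9
p(4) = ⊕ of these = min[8, 14, 14, 9] = 8.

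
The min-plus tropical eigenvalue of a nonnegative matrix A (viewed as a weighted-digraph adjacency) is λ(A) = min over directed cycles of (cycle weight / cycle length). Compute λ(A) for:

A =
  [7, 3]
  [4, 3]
λ(A) = 3

Enumerate directed cycles and compute their means (weight / length). Sample:
  cycle 0 → 0: weight = 7, length = 1, mean = 7/1 ≈ 7.000
  cycle 1 → 1: weight = 3, length = 1, mean = 3/1 ≈ 3.000
  cycle 0 → 1 → 0: weight = 7, length = 2, mean = 7/2 ≈ 3.500
  cycle 1 → 0 → 1: weight = 7, length = 2, mean = 7/2 ≈ 3.500
Minimum mean = 3.000, attained e.g. along the cycle 1 → 1 with weight 3 and length 1. So λ(A) = 3/1 = 3.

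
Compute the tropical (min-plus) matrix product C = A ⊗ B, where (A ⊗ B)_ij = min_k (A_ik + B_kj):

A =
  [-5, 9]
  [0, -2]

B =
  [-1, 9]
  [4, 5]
A ⊗ B =
  [-6, 4]
  [-1, 3]

Apply the min-plus product entry-by-entry:
  C[0][0] = min over k of (A[0][0] + B[0][0] = -5 + -1 = -6, A[0][1] + B[1][0] = 9 + 4 = 13) = -6 (attained at k = 0)
  C[0][1] = min over k of (A[0][0] + B[0][1] = -5 + 9 = 4, A[0][1] + B[1][1] = 9 + 5 = 14) = 4 (attained at k = 0)
  C[1][0] = min over k of (A[1][0] + B[0][0] = 0 + -1 = -1, A[1][1] + B[1][0] = -2 + 4 = 2) = -1 (attained at k = 0)
  C[1][1] = min over k of (A[1][0] + B[0][1] = 0 + 9 = 9, A[1][1] + B[1][1] = -2 + 5 = 3) = 3 (attained at k = 1)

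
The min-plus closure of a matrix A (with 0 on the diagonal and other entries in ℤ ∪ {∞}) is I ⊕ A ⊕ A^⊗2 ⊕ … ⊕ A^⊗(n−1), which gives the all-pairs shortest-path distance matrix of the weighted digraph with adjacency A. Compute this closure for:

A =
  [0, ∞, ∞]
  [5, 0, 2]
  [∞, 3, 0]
Closure =
  [0, ∞, ∞]
  [5, 0, 2]
  [8, 3, 0]

This is the Floyd-Warshall all-pairs shortest-path computation. For each intermediate vertex k = 0, 1, …, 2, update dist[i][j] ← min(dist[i][j], dist[i][k] + dist[k][j]). The final matrix gives, for each (i, j), the minimum total weight of any directed path from i to j (possibly empty when i = j).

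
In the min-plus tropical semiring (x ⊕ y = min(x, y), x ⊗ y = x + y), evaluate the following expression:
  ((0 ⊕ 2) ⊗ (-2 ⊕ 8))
((0 ⊕ 2) ⊗ (-2 ⊕ 8)) = -2

Expand innermost to outermost. Recall ⊕ takes the minimum of its arguments and ⊗ takes their sum. Working out the expression ((0 ⊕ 2) ⊗ (-2 ⊕ 8)) gives -2.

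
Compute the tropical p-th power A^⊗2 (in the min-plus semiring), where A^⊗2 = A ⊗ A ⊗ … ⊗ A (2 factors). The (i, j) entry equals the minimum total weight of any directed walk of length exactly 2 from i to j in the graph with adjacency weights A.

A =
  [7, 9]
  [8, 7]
A^⊗2 =
  [14, 16]
  [15, 14]

Each entry (A^⊗2)_ij equals the minimum over all length-2 walks i = v_0 → v_1 → … → v_2 = j of Σ_t A[v_t][v_{t+1}]. For example, for (i, j) = (0, 1) we minimise over 2 possible intermediate vertex sequences; the minimum is 16, attained along the walk 0 → 0 → 1.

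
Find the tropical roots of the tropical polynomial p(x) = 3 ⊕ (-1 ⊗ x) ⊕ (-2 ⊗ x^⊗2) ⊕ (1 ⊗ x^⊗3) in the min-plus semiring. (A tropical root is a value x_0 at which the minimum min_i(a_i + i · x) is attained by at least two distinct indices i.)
Roots: {-3, 1, 4}

Each tropical root is a break point of the lower envelope of the lines y = a_i + i · x (there are 4 lines, with slopes 0, 1, ..., 3). Only the lines that attain the minimum somewhere contribute to roots; other lines are dominated. Here the surviving (envelope) indices are i = 3, i = 2, i = 1, i = 0.
Intersections between consecutive envelope lines give the roots: for adjacent envelope indices i < j the intersection is x = (a_i − a_j) / (j − i). Reading off the sorted break points: {-3, 1, 4}.
Verification: at each break x_0, at least two indices attain the minimum of min_i(a_i + i · x_0).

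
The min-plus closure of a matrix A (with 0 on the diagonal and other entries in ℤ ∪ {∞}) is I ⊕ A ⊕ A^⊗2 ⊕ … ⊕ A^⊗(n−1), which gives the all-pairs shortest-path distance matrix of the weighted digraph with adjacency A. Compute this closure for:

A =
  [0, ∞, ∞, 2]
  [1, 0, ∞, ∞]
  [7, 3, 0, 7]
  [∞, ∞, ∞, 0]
Closure =
  [0, ∞, ∞, 2]
  [1, 0, ∞, 3]
  [4, 3, 0, 6]
  [∞, ∞, ∞, 0]

This is the Floyd-Warshall all-pairs shortest-path computation. For each intermediate vertex k = 0, 1, …, 3, update dist[i][j] ← min(dist[i][j], dist[i][k] + dist[k][j]). The final matrix gives, for each (i, j), the minimum total weight of any directed path from i to j (possibly empty when i = j).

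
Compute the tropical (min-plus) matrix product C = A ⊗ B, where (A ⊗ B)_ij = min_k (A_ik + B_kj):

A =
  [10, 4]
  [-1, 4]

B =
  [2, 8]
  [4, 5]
A ⊗ B =
  [8, 9]
  [1, 7]

Apply the min-plus product entry-by-entry:
  C[0][0] = min over k of (A[0][0] + B[0][0] = 10 + 2 = 12, A[0][1] + B[1][0] = 4 + 4 = 8) = 8 (attained at k = 1)
  C[0][1] = min over k of (A[0][0] + B[0][1] = 10 + 8 = 18, A[0][1] + B[1][1] = 4 + 5 = 9) = 9 (attained at k = 1)
  C[1][0] = min over k of (A[1][0] + B[0][0] = -1 + 2 = 1, A[1][1] + B[1][0] = 4 + 4 = 8) = 1 (attained at k = 0)
  C[1][1] = min over k of (A[1][0] + B[0][1] = -1 + 8 = 7, A[1][1] + B[1][1] = 4 + 5 = 9) = 7 (attained at k = 0)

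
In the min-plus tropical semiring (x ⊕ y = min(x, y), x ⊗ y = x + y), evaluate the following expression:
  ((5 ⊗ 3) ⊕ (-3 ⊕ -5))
((5 ⊗ 3) ⊕ (-3 ⊕ -5)) = -5

Expand innermost to outermost. Recall ⊕ takes the minimum of its arguments and ⊗ takes their sum. Working out the expression ((5 ⊗ 3) ⊕ (-3 ⊕ -5)) gives -5.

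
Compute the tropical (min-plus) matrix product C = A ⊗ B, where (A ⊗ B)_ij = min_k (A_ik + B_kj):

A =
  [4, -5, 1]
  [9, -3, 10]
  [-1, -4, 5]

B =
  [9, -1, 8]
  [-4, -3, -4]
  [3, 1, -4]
A ⊗ B =
  [-9, -8, -9]
  [-7, -6, -7]
  [-8, -7, -8]

Apply the min-plus product entry-by-entry:
  C[0][0] = min over k of (A[0][0] + B[0][0] = 4 + 9 = 13, A[0][1] + B[1][0] = -5 + -4 = -9, A[0][2] + B[2][0] = 1 + 3 = 4) = -9 (attained at k = 1)
  C[0][1] = min over k of (A[0][0] + B[0][1] = 4 + -1 = 3, A[0][1] + B[1][1] = -5 + -3 = -8, A[0][2] + B[2][1] = 1 + 1 = 2) = -8 (attained at k = 1)
  C[0][2] = min over k of (A[0][0] + B[0][2] = 4 + 8 = 12, A[0][1] + B[1][2] = -5 + -4 = -9, A[0][2] + B[2][2] = 1 + -4 = -3) = -9 (attained at k = 1)
  C[1][0] = min over k of (A[1][0] + B[0][0] = 9 + 9 = 18, A[1][1] + B[1][0] = -3 + -4 = -7, A[1][2] + B[2][0] = 10 + 3 = 13) = -7 (attained at k = 1)
  C[1][1] = min over k of (A[1][0] + B[0][1] = 9 + -1 = 8, A[1][1] + B[1][1] = -3 + -3 = -6, A[1][2] + B[2][1] = 10 + 1 = 11) = -6 (attained at k = 1)
  C[1][2] = min over k of (A[1][0] + B[0][2] = 9 + 8 = 17, A[1][1] + B[1][2] = -3 + -4 = -7, A[1][2] + B[2][2] = 10 + -4 = 6) = -7 (attained at k = 1)
  C[2][0] = min over k of (A[2][0] + B[0][0] = -1 + 9 = 8, A[2][1] + B[1][0] = -4 + -4 = -8, A[2][2] + B[2][0] = 5 + 3 = 8) = -8 (attained at k = 1)
  C[2][1] = min over k of (A[2][0] + B[0][1] = -1 + -1 = -2, A[2][1] + B[1][1] = -4 + -3 = -7, A[2][2] + B[2][1] = 5 + 1 = 6) = -7 (attained at k = 1)
  C[2][2] = min over k of (A[2][0] + B[0][2] = -1 + 8 = 7, A[2][1] + B[1][2] = -4 + -4 = -8, A[2][2] + B[2][2] = 5 + -4 = 1) = -8 (attained at k = 1)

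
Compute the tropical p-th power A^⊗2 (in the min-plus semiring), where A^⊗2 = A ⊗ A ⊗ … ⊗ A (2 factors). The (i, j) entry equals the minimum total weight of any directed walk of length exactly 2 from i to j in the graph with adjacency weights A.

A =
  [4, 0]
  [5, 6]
A^⊗2 =
  [5, 4]
  [9, 5]

Each entry (A^⊗2)_ij equals the minimum over all length-2 walks i = v_0 → v_1 → … → v_2 = j of Σ_t A[v_t][v_{t+1}]. For example, for (i, j) = (0, 1) we minimise over 2 possible intermediate vertex sequences; the minimum is 4, attained along the walk 0 → 0 → 1.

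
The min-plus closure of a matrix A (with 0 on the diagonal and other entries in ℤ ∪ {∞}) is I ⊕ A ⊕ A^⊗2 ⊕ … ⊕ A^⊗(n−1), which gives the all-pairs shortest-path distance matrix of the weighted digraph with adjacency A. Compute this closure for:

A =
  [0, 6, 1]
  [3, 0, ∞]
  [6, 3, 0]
Closure =
  [0, 4, 1]
  [3, 0, 4]
  [6, 3, 0]

This is the Floyd-Warshall all-pairs shortest-path computation. For each intermediate vertex k = 0, 1, …, 2, update dist[i][j] ← min(dist[i][j], dist[i][k] + dist[k][j]). The final matrix gives, for each (i, j), the minimum total weight of any directed path from i to j (possibly empty when i = j).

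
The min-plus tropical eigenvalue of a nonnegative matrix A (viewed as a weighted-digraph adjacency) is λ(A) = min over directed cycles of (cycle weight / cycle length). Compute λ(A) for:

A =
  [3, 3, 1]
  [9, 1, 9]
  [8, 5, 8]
λ(A) = 1

Enumerate directed cycles and compute their means (weight / length). Sample:
  cycle 0 → 0: weight = 3, length = 1, mean = 3/1 ≈ 3.000
  cycle 1 → 1: weight = 1, length = 1, mean = 1/1 ≈ 1.000
  cycle 2 → 2: weight = 8, length = 1, mean = 8/1 ≈ 8.000
  cycle 0 → 1 → 0: weight = 12, length = 2, mean = 12/2 ≈ 6.000
  cycle 0 → 2 → 0: weight = 9, length = 2, mean = 9/2 ≈ 4.500
  cycle 1 → 0 → 1: weight = 12, length = 2, mean = 12/2 ≈ 6.000
Minimum mean = 1.000, attained e.g. along the cycle 1 → 1 with weight 1 and length 1. So λ(A) = 1/1 = 1.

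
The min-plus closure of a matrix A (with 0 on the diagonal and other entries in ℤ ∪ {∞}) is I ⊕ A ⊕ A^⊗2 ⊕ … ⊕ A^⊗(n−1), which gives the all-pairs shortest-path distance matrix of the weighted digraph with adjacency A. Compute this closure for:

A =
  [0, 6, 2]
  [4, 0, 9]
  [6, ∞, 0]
Closure =
  [0, 6, 2]
  [4, 0, 6]
  [6, 12, 0]

This is the Floyd-Warshall all-pairs shortest-path computation. For each intermediate vertex k = 0, 1, …, 2, update dist[i][j] ← min(dist[i][j], dist[i][k] + dist[k][j]). The final matrix gives, for each (i, j), the minimum total weight of any directed path from i to j (possibly empty when i = j).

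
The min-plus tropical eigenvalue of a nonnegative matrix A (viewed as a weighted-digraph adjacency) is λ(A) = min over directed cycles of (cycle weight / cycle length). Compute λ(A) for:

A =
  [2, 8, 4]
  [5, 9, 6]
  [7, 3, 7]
λ(A) = 2

Enumerate directed cycles and compute their means (weight / length). Sample:
  cycle 0 → 0: weight = 2, length = 1, mean = 2/1 ≈ 2.000
  cycle 1 → 1: weight = 9, length = 1, mean = 9/1 ≈ 9.000
  cycle 2 → 2: weight = 7, length = 1, mean = 7/1 ≈ 7.000
  cycle 0 → 1 → 0: weight = 13, length = 2, mean = 13/2 ≈ 6.500
  cycle 0 → 2 → 0: weight = 11, length = 2, mean = 11/2 ≈ 5.500
  cycle 1 → 0 → 1: weight = 13, length = 2, mean = 13/2 ≈ 6.500
Minimum mean = 2.000, attained e.g. along the cycle 0 → 0 with weight 2 and length 1. So λ(A) = 2/1 = 2.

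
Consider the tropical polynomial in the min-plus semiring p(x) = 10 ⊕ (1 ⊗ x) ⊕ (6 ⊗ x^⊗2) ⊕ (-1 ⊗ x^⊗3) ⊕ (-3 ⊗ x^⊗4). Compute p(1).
p(1) = 1

A tropical monomial a ⊗ x^⊗i evaluates to a + i · x. Evaluating each term at x = 1:
  Term 0 contributes 10 + 0 · 1 = 10
  Term 1 contributes 1 + 1 · 1 = 2
  Term 2 contributes 6 + 2 · 1 = 8
  Term 3 contributes -1 + 3 · 1 = 2
  Term 4 contributes -3 + 4 · 1 = 1
p(1) = ⊕ of these = min[10, 2, 8, 2, 1] = 1.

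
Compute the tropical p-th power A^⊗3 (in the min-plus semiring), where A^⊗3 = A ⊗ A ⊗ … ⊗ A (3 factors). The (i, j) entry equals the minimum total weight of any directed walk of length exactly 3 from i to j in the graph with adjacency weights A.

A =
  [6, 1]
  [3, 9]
A^⊗3 =
  [10, 5]
  [7, 10]

Each entry (A^⊗3)_ij equals the minimum over all length-3 walks i = v_0 → v_1 → … → v_3 = j of Σ_t A[v_t][v_{t+1}]. For example, for (i, j) = (0, 1) we minimise over 4 possible intermediate vertex sequences; the minimum is 5, attained along the walk 0 → 1 → 0 → 1.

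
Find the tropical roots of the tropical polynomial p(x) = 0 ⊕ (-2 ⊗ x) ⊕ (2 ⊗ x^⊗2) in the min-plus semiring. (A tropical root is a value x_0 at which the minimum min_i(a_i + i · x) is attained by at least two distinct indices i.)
Roots: {-4, 2}

Each tropical root is a break point of the lower envelope of the lines y = a_i + i · x (there are 3 lines, with slopes 0, 1, ..., 2). Only the lines that attain the minimum somewhere contribute to roots; other lines are dominated. Here the surviving (envelope) indices are i = 2, i = 1, i = 0.
Intersections between consecutive envelope lines give the roots: for adjacent envelope indices i < j the intersection is x = (a_i − a_j) / (j − i). Reading off the sorted break points: {-4, 2}.
Verification: at each break x_0, at least two indices attain the minimum of min_i(a_i + i · x_0).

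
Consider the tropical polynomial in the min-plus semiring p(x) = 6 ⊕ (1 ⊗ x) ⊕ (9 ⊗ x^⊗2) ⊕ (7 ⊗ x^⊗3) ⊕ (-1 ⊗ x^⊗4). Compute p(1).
p(1) = 2

A tropical monomial a ⊗ x^⊗i evaluates to a + i · x. Evaluating each term at x = 1:
  Term 0 contributes 6 + 0 · 1 = 6
  Term 1 contributes 1 + 1 · 1 = 2
  Term 2 contributes 9 + 2 · 1 = 11
  Term 3 contributes 7 + 3 · 1 = 10
  Term 4 contributes -1 + 4 · 1 = 3
p(1) = ⊕ of these = min[6, 2, 11, 10, 3] = 2.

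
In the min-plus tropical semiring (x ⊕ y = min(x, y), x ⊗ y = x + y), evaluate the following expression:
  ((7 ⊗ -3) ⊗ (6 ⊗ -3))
((7 ⊗ -3) ⊗ (6 ⊗ -3)) = 7

Expand innermost to outermost. Recall ⊕ takes the minimum of its arguments and ⊗ takes their sum. Working out the expression ((7 ⊗ -3) ⊗ (6 ⊗ -3)) gives 7.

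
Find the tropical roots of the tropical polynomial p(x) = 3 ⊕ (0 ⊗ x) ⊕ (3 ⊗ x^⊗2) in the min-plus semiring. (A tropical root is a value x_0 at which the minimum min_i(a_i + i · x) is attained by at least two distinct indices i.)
Roots: {-3, 3}

Each tropical root is a break point of the lower envelope of the lines y = a_i + i · x (there are 3 lines, with slopes 0, 1, ..., 2). Only the lines that attain the minimum somewhere contribute to roots; other lines are dominated. Here the surviving (envelope) indices are i = 2, i = 1, i = 0.
Intersections between consecutive envelope lines give the roots: for adjacent envelope indices i < j the intersection is x = (a_i − a_j) / (j − i). Reading off the sorted break points: {-3, 3}.
Verification: at each break x_0, at least two indices attain the minimum of min_i(a_i + i · x_0).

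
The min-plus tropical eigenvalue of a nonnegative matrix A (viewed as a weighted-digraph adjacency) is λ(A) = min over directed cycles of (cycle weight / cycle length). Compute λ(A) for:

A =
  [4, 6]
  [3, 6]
λ(A) = 4

Enumerate directed cycles and compute their means (weight / length). Sample:
  cycle 0 → 0: weight = 4, length = 1, mean = 4/1 ≈ 4.000
  cycle 1 → 1: weight = 6, length = 1, mean = 6/1 ≈ 6.000
  cycle 0 → 1 → 0: weight = 9, length = 2, mean = 9/2 ≈ 4.500
  cycle 1 → 0 → 1: weight = 9, length = 2, mean = 9/2 ≈ 4.500
Minimum mean = 4.000, attained e.g. along the cycle 0 → 0 with weight 4 and length 1. So λ(A) = 4/1 = 4.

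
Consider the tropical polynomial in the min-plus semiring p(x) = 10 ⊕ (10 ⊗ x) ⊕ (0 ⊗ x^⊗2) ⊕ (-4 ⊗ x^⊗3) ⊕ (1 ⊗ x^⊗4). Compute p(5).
p(5) = 10

A tropical monomial a ⊗ x^⊗i evaluates to a + i · x. Evaluating each term at x = 5:
  Term 0 contributes 10 + 0 · 5 = 10
  Term 1 contributes 10 + 1 · 5 = 15
  Term 2 contributes 0 + 2 · 5 = 10
  Term 3 contributes -4 + 3 · 5 = 11
  Term 4 contributes 1 + 4 · 5 = 21
p(5) = ⊕ of these = min[10, 15, 10, 11, 21] = 10.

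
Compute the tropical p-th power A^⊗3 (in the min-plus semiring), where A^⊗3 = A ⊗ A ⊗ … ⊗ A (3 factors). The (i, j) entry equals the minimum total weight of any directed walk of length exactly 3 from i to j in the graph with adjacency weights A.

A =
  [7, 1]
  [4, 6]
A^⊗3 =
  [11, 6]
  [9, 11]

Each entry (A^⊗3)_ij equals the minimum over all length-3 walks i = v_0 → v_1 → … → v_3 = j of Σ_t A[v_t][v_{t+1}]. For example, for (i, j) = (0, 1) we minimise over 4 possible intermediate vertex sequences; the minimum is 6, attained along the walk 0 → 1 → 0 → 1.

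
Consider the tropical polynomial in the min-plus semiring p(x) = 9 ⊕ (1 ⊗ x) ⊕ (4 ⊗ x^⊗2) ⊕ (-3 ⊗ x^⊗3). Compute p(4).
p(4) = 5

A tropical monomial a ⊗ x^⊗i evaluates to a + i · x. Evaluating each term at x = 4:
  Term 0 contributes 9 + 0 · 4 = 9
  Term 1 contributes 1 + 1 · 4 = 5
  Term 2 contributes 4 + 2 · 4 = 12
  Term 3 contributes -3 + 3 · 4 = 9
p(4) = ⊕ of these = min[9, 5, 12, 9] = 5.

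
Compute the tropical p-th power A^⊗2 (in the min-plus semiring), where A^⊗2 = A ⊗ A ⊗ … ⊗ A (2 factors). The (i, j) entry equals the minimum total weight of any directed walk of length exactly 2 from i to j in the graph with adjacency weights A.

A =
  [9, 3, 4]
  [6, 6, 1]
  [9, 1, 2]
A^⊗2 =
  [9, 5, 4]
  [10, 2, 3]
  [7, 3, 2]

Each entry (A^⊗2)_ij equals the minimum over all length-2 walks i = v_0 → v_1 → … → v_2 = j of Σ_t A[v_t][v_{t+1}]. For example, for (i, j) = (0, 2) we minimise over 3 possible intermediate vertex sequences; the minimum is 4, attained along the walk 0 → 1 → 2.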